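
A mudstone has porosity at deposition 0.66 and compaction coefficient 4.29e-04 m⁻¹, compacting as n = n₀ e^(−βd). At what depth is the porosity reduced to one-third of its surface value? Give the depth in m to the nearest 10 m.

2560 m

Working in km (1 km = 1000 m; β in km⁻¹ = β in m⁻¹ × 1000):
n/n₀ = 1/3 ⇒ exp(−β·d) = 1/3 ⇒ d = ln(3) / β
d = 1.0986 / 0.429 = 2.561 km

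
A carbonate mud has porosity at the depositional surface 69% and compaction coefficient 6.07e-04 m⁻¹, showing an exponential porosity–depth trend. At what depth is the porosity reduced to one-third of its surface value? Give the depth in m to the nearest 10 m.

1810 m

Working in km (1 km = 1000 m; k in km⁻¹ = k in m⁻¹ × 1000):
n/n₀ = 1/3 ⇒ exp(−k·Z) = 1/3 ⇒ Z = ln(3) / k
Z = 1.0986 / 0.607 = 1.810 km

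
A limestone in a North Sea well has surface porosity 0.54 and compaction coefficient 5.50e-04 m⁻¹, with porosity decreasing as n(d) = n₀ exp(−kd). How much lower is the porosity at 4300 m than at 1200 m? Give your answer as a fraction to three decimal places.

Working in km (1 km = 1000 m; k in km⁻¹ = k in m⁻¹ × 1000):
n(1.2) = 0.54·e^(−0.55×1.2) = 0.2791
n(4.3) = 0.54·e^(−0.55×4.3) = 0.0507
Δn = 0.2791 − 0.0507 = 0.2284

0.228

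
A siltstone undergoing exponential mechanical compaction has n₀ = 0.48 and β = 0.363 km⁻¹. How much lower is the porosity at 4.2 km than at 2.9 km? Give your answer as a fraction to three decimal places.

n(2.9) = 0.48·e^(−0.363×2.9) = 0.1675
n(4.2) = 0.48·e^(−0.363×4.2) = 0.1045
Δn = 0.1675 − 0.1045 = 0.0630

0.063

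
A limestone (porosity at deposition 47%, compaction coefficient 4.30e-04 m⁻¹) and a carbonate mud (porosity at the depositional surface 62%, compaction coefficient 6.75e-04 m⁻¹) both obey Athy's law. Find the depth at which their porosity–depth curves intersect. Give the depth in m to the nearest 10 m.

1130 m

Working in km (1 km = 1000 m; c in km⁻¹ = c in m⁻¹ × 1000):
Set φ₀ₐ e^(−cₐd) = φ₀ᵦ e^(−cᵦd) ⇒ ln(φ₀ₐ/φ₀ᵦ) = (cₐ − cᵦ)·d
d = ln(0.47/0.62) / (0.43 − 0.675) = -0.2770 / -0.245 = 1.131 km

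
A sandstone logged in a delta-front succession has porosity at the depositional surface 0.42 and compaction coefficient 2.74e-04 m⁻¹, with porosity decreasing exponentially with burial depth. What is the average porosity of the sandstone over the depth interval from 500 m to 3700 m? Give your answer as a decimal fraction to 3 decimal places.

0.244

Working in km (1 km = 1000 m; k in km⁻¹ = k in m⁻¹ × 1000):
⟨phi⟩ = (1/(Z₂−Z₁)) ∫ phi₀ e^(−kZ) dZ = phi₀·(e^(−k·Z₁) − e^(−k·Z₂)) / (k·(Z₂−Z₁))
e^(−0.274×0.5) = 0.8720; e^(−0.274×3.7) = 0.3628
⟨phi⟩ = 0.42 × (0.8720 − 0.3628) / (0.274 × 3.2) = 0.42 × 0.5807 = 0.2439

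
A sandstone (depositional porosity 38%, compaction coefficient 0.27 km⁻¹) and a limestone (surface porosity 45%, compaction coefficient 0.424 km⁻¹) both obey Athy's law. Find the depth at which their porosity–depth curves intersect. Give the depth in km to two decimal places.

1.10 km

Set φ₀ₐ e^(−βₐz) = φ₀ᵦ e^(−βᵦz) ⇒ ln(φ₀ₐ/φ₀ᵦ) = (βₐ − βᵦ)·z
z = ln(0.38/0.45) / (0.27 − 0.424) = -0.1691 / -0.154 = 1.098 km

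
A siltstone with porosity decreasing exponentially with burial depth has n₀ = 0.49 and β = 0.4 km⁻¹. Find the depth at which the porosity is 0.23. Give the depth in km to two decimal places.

Invert Athy's law: d = ln(n₀/n) / β
d = ln(0.49/0.23) / 0.4 = ln(2.13) / 0.4 = 0.7563 / 0.4 = 1.891 km

1.89 km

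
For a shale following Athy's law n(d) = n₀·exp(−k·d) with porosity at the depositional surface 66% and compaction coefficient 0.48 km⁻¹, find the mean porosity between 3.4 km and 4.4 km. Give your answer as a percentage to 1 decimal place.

⟨n⟩ = (1/(d₂−d₁)) ∫ n₀ e^(−kd) dd = n₀·(e^(−k·d₁) − e^(−k·d₂)) / (k·(d₂−d₁))
e^(−0.48×3.4) = 0.1955; e^(−0.48×4.4) = 0.1210
⟨n⟩ = 0.66 × (0.1955 − 0.1210) / (0.48 × 1) = 0.66 × 0.1553 = 0.1025

10.2%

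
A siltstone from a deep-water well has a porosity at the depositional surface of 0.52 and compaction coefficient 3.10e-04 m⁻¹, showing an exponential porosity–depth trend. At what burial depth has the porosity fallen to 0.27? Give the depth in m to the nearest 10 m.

2110 m

Working in km (1 km = 1000 m; β in km⁻¹ = β in m⁻¹ × 1000):
Invert Athy's law: Z = ln(phi₀/phi) / β
Z = ln(0.52/0.27) / 0.31 = ln(1.926) / 0.31 = 0.6554 / 0.31 = 2.114 km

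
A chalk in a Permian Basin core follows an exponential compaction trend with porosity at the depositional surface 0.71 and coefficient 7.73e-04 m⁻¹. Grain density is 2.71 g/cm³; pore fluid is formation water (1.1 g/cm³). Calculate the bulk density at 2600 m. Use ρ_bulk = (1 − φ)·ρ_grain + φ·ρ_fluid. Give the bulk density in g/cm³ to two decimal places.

Working in km (1 km = 1000 m; β in km⁻¹ = β in m⁻¹ × 1000):
Porosity at depth: φ = 0.71·exp(−0.773×2.6) = 0.71×0.1340 = 0.0952
Bulk density: ρ_b = (1−φ)ρ_g + φ·ρ_f = 0.9048×2.71 + 0.0952×1.1
       = 2.452 + 0.105 = 2.557 g/cm³

2.56 g/cm³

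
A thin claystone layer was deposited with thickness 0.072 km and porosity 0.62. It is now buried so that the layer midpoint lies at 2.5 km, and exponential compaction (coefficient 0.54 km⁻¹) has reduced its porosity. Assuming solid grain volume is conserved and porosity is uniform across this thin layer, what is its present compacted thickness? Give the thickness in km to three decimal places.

Porosity at 2.5 km: n = 0.62·exp(−0.54×2.5) = 0.1607
Solid-volume conservation: h(1−n) = h₀(1−n₀) ⇒ h = h₀·(1−n₀)/(1−n)
h = 0.072 × (1 − 0.62)/(1 − 0.1607) = 0.072 × 0.4528 = 0.0326 km

0.033 km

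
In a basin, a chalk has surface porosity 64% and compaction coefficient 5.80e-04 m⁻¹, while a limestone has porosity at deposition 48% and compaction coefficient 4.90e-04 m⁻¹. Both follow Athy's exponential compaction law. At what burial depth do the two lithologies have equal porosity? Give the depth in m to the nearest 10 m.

Working in km (1 km = 1000 m; c in km⁻¹ = c in m⁻¹ × 1000):
Set φ₀ₐ e^(−cₐZ) = φ₀ᵦ e^(−cᵦZ) ⇒ ln(φ₀ₐ/φ₀ᵦ) = (cₐ − cᵦ)·Z
Z = ln(0.64/0.48) / (0.58 − 0.49) = 0.2877 / 0.09 = 3.196 km

3200 m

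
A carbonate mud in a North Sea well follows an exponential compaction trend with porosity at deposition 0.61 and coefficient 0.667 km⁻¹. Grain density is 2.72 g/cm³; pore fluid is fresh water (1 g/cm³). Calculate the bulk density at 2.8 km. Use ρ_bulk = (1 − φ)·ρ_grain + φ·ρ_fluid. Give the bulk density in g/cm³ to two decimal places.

Porosity at depth: phi = 0.61·exp(−0.667×2.8) = 0.61×0.1545 = 0.0942
Bulk density: ρ_b = (1−phi)ρ_g + phi·ρ_f = 0.9058×2.72 + 0.0942×1
       = 2.464 + 0.094 = 2.558 g/cm³

2.56 g/cm³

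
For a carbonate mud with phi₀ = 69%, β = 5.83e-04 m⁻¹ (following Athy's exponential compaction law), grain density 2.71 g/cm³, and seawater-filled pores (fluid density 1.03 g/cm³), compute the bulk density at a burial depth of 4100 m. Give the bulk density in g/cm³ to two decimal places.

Working in km (1 km = 1000 m; β in km⁻¹ = β in m⁻¹ × 1000):
Porosity at depth: phi = 0.69·exp(−0.583×4.1) = 0.69×0.0916 = 0.0632
Bulk density: ρ_b = (1−phi)ρ_g + phi·ρ_f = 0.9368×2.71 + 0.0632×1.03
       = 2.539 + 0.065 = 2.604 g/cm³

2.60 g/cm³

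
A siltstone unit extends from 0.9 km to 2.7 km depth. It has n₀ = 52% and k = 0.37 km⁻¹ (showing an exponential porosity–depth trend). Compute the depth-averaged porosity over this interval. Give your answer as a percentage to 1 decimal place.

⟨n⟩ = (1/(d₂−d₁)) ∫ n₀ e^(−kd) dd = n₀·(e^(−k·d₁) − e^(−k·d₂)) / (k·(d₂−d₁))
e^(−0.37×0.9) = 0.7168; e^(−0.37×2.7) = 0.3682
⟨n⟩ = 0.52 × (0.7168 − 0.3682) / (0.37 × 1.8) = 0.52 × 0.5233 = 0.2721

27.2%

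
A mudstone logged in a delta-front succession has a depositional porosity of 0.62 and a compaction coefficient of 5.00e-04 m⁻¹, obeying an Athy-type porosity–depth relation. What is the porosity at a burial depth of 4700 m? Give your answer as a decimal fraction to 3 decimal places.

Working in km (1 km = 1000 m; c in km⁻¹ = c in m⁻¹ × 1000):
phi = phi₀·exp(−c·d) = 0.62 × exp(−0.5 × 4.7) = 0.62 × exp(−2.35)
  = 0.62 × 0.0954 = 0.0591

0.059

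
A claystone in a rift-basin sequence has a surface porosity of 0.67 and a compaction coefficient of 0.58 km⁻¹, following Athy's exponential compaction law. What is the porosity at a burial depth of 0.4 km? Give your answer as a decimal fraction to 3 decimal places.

0.531

φ = φ₀·exp(−k·d) = 0.67 × exp(−0.58 × 0.4) = 0.67 × exp(−0.232)
  = 0.67 × 0.7929 = 0.5313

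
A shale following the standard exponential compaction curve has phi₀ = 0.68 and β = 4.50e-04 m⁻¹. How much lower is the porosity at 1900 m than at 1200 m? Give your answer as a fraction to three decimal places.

0.107

Working in km (1 km = 1000 m; β in km⁻¹ = β in m⁻¹ × 1000):
phi(1.2) = 0.68·e^(−0.45×1.2) = 0.3963
phi(1.9) = 0.68·e^(−0.45×1.9) = 0.2892
Δphi = 0.3963 − 0.2892 = 0.1071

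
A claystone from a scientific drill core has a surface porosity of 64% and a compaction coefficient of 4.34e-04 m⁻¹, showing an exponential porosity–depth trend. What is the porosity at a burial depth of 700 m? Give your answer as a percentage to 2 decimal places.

47.23%

Working in km (1 km = 1000 m; k in km⁻¹ = k in m⁻¹ × 1000):
n = n₀·exp(−k·d) = 0.64 × exp(−0.434 × 0.7) = 0.64 × exp(−0.3038)
  = 0.64 × 0.7380 = 0.4723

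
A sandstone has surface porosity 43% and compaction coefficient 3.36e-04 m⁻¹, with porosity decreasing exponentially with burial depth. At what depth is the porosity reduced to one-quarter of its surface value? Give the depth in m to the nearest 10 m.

4130 m

Working in km (1 km = 1000 m; β in km⁻¹ = β in m⁻¹ × 1000):
phi/phi₀ = 1/4 ⇒ exp(−β·d) = 1/4 ⇒ d = ln(4) / β
d = 1.3863 / 0.336 = 4.126 km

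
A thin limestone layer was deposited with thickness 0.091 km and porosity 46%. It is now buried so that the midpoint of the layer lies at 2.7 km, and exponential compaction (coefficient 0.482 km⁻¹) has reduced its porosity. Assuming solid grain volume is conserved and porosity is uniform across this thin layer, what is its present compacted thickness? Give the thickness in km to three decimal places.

0.056 km

Porosity at 2.7 km: phi = 0.46·exp(−0.482×2.7) = 0.1252
Solid-volume conservation: h(1−phi) = h₀(1−phi₀) ⇒ h = h₀·(1−phi₀)/(1−phi)
h = 0.091 × (1 − 0.46)/(1 − 0.1252) = 0.091 × 0.6173 = 0.0562 km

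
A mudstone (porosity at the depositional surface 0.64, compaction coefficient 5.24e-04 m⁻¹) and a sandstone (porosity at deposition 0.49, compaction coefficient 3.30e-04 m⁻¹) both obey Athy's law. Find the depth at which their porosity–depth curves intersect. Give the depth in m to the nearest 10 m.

Working in km (1 km = 1000 m; c in km⁻¹ = c in m⁻¹ × 1000):
Set n₀ₐ e^(−cₐz) = n₀ᵦ e^(−cᵦz) ⇒ ln(n₀ₐ/n₀ᵦ) = (cₐ − cᵦ)·z
z = ln(0.64/0.49) / (0.524 − 0.33) = 0.2671 / 0.194 = 1.377 km

1380 m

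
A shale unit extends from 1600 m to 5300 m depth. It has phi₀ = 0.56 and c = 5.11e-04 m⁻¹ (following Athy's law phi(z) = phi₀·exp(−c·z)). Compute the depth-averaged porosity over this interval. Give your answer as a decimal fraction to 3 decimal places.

Working in km (1 km = 1000 m; c in km⁻¹ = c in m⁻¹ × 1000):
⟨phi⟩ = (1/(z₂−z₁)) ∫ phi₀ e^(−cz) dz = phi₀·(e^(−c·z₁) − e^(−c·z₂)) / (c·(z₂−z₁))
e^(−0.511×1.6) = 0.4415; e^(−0.511×5.3) = 0.0667
⟨phi⟩ = 0.56 × (0.4415 − 0.0667) / (0.511 × 3.7) = 0.56 × 0.1983 = 0.1110

0.111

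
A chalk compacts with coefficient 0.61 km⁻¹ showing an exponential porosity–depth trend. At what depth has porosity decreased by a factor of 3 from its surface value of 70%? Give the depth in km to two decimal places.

phi/phi₀ = 1/3 ⇒ exp(−c·d) = 1/3 ⇒ d = ln(3) / c
d = 1.0986 / 0.61 = 1.801 km

1.80 km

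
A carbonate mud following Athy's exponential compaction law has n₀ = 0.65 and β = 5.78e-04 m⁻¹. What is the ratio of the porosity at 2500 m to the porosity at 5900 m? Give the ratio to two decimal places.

7.14

Working in km (1 km = 1000 m; β in km⁻¹ = β in m⁻¹ × 1000):
n(z₁)/n(z₂) = e^(−β·z₁)/e^(−β·z₂) = e^{β(z₂−z₁)}
= exp(0.578 × 3.4) = exp(1.965) = 7.1363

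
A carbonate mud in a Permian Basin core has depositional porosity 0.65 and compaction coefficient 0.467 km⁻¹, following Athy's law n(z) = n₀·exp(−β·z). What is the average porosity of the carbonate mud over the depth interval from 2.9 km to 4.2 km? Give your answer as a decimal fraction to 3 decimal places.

0.126

⟨n⟩ = (1/(z₂−z₁)) ∫ n₀ e^(−βz) dz = n₀·(e^(−β·z₁) − e^(−β·z₂)) / (β·(z₂−z₁))
e^(−0.467×2.9) = 0.2581; e^(−0.467×4.2) = 0.1407
⟨n⟩ = 0.65 × (0.2581 − 0.1407) / (0.467 × 1.3) = 0.65 × 0.1935 = 0.1258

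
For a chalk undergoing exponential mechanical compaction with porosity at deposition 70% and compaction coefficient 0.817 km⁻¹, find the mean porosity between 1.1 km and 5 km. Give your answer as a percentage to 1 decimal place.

⟨φ⟩ = (1/(z₂−z₁)) ∫ φ₀ e^(−βz) dz = φ₀·(e^(−β·z₁) − e^(−β·z₂)) / (β·(z₂−z₁))
e^(−0.817×1.1) = 0.4071; e^(−0.817×5) = 0.0168
⟨φ⟩ = 0.7 × (0.4071 − 0.0168) / (0.817 × 3.9) = 0.7 × 0.1225 = 0.0857

8.6%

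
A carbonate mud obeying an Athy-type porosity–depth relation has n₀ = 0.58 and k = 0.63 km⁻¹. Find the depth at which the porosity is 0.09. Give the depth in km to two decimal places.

Invert Athy's law: z = ln(n₀/n) / k
z = ln(0.58/0.09) / 0.63 = ln(6.444) / 0.63 = 1.8632 / 0.63 = 2.957 km

2.96 km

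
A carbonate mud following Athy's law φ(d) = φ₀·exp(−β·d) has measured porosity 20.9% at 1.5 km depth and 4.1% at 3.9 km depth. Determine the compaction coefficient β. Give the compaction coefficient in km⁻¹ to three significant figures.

0.679 km⁻¹

Athy: φ(d) = φ₀ e^(−βd) ⇒ φ₁/φ₂ = e^{β(d₂−d₁)} ⇒ β = ln(φ₁/φ₂)/(d₂−d₁)
β = ln(0.209/0.041) / (3.9 − 1.5) = ln(5.098) / 2.4 = 1.6288 / 2.4 = 0.6787 km⁻¹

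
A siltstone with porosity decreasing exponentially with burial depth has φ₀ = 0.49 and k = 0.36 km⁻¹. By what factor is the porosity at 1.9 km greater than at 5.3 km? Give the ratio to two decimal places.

3.40

φ(d₁)/φ(d₂) = e^(−k·d₁)/e^(−k·d₂) = e^{k(d₂−d₁)}
= exp(0.36 × 3.4) = exp(1.224) = 3.4008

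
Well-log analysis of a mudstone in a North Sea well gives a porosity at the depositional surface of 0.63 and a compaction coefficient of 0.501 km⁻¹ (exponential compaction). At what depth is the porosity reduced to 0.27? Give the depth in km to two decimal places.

1.69 km

Invert Athy's law: Z = ln(n₀/n) / k
Z = ln(0.63/0.27) / 0.501 = ln(2.333) / 0.501 = 0.8473 / 0.501 = 1.691 km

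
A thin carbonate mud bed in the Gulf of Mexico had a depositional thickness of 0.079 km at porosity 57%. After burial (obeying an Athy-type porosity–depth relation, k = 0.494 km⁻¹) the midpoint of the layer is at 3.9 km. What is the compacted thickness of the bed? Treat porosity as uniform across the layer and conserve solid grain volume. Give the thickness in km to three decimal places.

0.037 km

Porosity at 3.9 km: n = 0.57·exp(−0.494×3.9) = 0.0830
Solid-volume conservation: h(1−n) = h₀(1−n₀) ⇒ h = h₀·(1−n₀)/(1−n)
h = 0.079 × (1 − 0.57)/(1 − 0.0830) = 0.079 × 0.4689 = 0.0370 km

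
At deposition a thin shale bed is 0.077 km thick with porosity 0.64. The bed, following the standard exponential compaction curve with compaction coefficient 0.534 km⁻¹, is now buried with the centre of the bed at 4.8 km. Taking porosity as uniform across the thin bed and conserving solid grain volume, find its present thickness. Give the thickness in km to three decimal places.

0.029 km

Porosity at 4.8 km: n = 0.64·exp(−0.534×4.8) = 0.0493
Solid-volume conservation: h(1−n) = h₀(1−n₀) ⇒ h = h₀·(1−n₀)/(1−n)
h = 0.077 × (1 − 0.64)/(1 − 0.0493) = 0.077 × 0.3787 = 0.0292 km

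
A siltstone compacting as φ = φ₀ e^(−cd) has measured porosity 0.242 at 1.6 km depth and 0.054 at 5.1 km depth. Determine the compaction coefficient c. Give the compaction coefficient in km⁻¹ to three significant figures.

0.429 km⁻¹

Athy: φ(d) = φ₀ e^(−cd) ⇒ φ₁/φ₂ = e^{c(d₂−d₁)} ⇒ c = ln(φ₁/φ₂)/(d₂−d₁)
c = ln(0.242/0.054) / (5.1 − 1.6) = ln(4.481) / 3.5 = 1.5000 / 3.5 = 0.4286 km⁻¹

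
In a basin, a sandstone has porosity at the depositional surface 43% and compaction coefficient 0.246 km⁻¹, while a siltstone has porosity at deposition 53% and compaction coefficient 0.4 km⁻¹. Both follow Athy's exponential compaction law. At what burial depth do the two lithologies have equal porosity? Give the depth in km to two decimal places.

1.36 km

Set φ₀ₐ e^(−βₐZ) = φ₀ᵦ e^(−βᵦZ) ⇒ ln(φ₀ₐ/φ₀ᵦ) = (βₐ − βᵦ)·Z
Z = ln(0.43/0.53) / (0.246 − 0.4) = -0.2091 / -0.154 = 1.358 km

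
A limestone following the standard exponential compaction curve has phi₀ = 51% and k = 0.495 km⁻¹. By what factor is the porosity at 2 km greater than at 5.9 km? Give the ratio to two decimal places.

6.89

phi(z₁)/phi(z₂) = e^(−k·z₁)/e^(−k·z₂) = e^{k(z₂−z₁)}
= exp(0.495 × 3.9) = exp(1.931) = 6.8930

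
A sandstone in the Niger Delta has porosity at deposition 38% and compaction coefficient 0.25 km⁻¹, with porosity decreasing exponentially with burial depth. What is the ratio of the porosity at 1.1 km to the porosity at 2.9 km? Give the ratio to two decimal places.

φ(z₁)/φ(z₂) = e^(−k·z₁)/e^(−k·z₂) = e^{k(z₂−z₁)}
= exp(0.25 × 1.8) = exp(0.45) = 1.5683

1.57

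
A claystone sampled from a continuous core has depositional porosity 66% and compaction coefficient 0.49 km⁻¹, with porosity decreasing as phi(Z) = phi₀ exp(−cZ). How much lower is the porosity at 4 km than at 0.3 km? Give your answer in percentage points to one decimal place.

phi(0.3) = 0.66·e^(−0.49×0.3) = 0.5698
phi(4) = 0.66·e^(−0.49×4) = 0.0930
Δphi = 0.5698 − 0.0930 = 0.4768

47.7 percentage points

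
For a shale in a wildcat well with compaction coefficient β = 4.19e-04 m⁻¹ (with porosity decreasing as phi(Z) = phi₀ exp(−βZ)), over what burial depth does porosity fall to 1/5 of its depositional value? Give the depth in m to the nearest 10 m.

3840 m

Working in km (1 km = 1000 m; β in km⁻¹ = β in m⁻¹ × 1000):
phi/phi₀ = 1/5 ⇒ exp(−β·Z) = 1/5 ⇒ Z = ln(5) / β
Z = 1.6094 / 0.419 = 3.841 km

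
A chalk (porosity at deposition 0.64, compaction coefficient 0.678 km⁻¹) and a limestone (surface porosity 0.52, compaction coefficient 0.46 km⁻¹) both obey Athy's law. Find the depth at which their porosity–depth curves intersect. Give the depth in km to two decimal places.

0.95 km

Set phi₀ₐ e^(−βₐz) = phi₀ᵦ e^(−βᵦz) ⇒ ln(phi₀ₐ/phi₀ᵦ) = (βₐ − βᵦ)·z
z = ln(0.64/0.52) / (0.678 − 0.46) = 0.2076 / 0.218 = 0.952 km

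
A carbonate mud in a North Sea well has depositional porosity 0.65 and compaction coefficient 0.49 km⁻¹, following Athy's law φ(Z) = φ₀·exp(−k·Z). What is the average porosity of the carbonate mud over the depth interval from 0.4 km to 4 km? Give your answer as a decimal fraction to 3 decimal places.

⟨φ⟩ = (1/(Z₂−Z₁)) ∫ φ₀ e^(−kZ) dZ = φ₀·(e^(−k·Z₁) − e^(−k·Z₂)) / (k·(Z₂−Z₁))
e^(−0.49×0.4) = 0.8220; e^(−0.49×4) = 0.1409
⟨φ⟩ = 0.65 × (0.8220 − 0.1409) / (0.49 × 3.6) = 0.65 × 0.3861 = 0.2510

0.251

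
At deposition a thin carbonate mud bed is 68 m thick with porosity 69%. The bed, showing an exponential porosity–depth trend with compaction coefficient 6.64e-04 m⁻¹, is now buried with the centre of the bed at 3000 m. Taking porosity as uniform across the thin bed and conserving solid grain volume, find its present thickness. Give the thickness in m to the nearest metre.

23 m

Working in km (1 km = 1000 m; k in km⁻¹ = k in m⁻¹ × 1000):
Porosity at 3 km: n = 0.69·exp(−0.664×3) = 0.0941
Solid-volume conservation: h(1−n) = h₀(1−n₀) ⇒ h = h₀·(1−n₀)/(1−n)
h = 0.068 × (1 − 0.69)/(1 − 0.0941) = 0.068 × 0.3422 = 0.0233 km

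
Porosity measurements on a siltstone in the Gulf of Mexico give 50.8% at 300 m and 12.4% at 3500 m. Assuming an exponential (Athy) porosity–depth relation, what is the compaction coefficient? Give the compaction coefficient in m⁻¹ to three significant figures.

0.000441 m⁻¹

Working in km (1 km = 1000 m; c in km⁻¹ = c in m⁻¹ × 1000):
Athy: φ(d) = φ₀ e^(−cd) ⇒ φ₁/φ₂ = e^{c(d₂−d₁)} ⇒ c = ln(φ₁/φ₂)/(d₂−d₁)
c = ln(0.508/0.124) / (3.5 − 0.3) = ln(4.097) / 3.2 = 1.4102 / 3.2 = 0.4407 km⁻¹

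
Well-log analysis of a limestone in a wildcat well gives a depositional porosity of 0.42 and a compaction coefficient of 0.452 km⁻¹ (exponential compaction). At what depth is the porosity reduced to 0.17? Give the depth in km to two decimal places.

Invert Athy's law: z = ln(φ₀/φ) / k
z = ln(0.42/0.17) / 0.452 = ln(2.471) / 0.452 = 0.9045 / 0.452 = 2.001 km

2.00 km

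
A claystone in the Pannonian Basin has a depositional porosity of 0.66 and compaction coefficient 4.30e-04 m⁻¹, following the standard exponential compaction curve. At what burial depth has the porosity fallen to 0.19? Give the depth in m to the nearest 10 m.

Working in km (1 km = 1000 m; β in km⁻¹ = β in m⁻¹ × 1000):
Invert Athy's law: d = ln(n₀/n) / β
d = ln(0.66/0.19) / 0.43 = ln(3.474) / 0.43 = 1.2452 / 0.43 = 2.896 km

2900 m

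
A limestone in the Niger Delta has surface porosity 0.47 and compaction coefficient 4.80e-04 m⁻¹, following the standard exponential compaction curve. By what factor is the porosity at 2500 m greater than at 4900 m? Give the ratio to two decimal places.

Working in km (1 km = 1000 m; k in km⁻¹ = k in m⁻¹ × 1000):
n(Z₁)/n(Z₂) = e^(−k·Z₁)/e^(−k·Z₂) = e^{k(Z₂−Z₁)}
= exp(0.48 × 2.4) = exp(1.152) = 3.1645

3.16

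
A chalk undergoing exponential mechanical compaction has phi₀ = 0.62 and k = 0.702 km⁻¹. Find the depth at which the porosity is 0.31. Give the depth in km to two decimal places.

Invert Athy's law: Z = ln(phi₀/phi) / k
Z = ln(0.62/0.31) / 0.702 = ln(2) / 0.702 = 0.6931 / 0.702 = 0.987 km

0.99 km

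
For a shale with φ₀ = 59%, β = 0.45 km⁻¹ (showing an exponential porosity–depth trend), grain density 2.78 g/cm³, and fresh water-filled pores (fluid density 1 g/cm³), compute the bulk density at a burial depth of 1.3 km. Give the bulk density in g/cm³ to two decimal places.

Porosity at depth: φ = 0.59·exp(−0.45×1.3) = 0.59×0.5571 = 0.3287
Bulk density: ρ_b = (1−φ)ρ_g + φ·ρ_f = 0.6713×2.78 + 0.3287×1
       = 1.866 + 0.329 = 2.195 g/cm³

2.19 g/cm³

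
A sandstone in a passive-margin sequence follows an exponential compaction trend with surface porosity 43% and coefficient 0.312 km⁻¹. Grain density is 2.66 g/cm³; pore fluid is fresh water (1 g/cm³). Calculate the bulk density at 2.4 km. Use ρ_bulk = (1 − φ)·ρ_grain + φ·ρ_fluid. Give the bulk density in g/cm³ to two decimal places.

2.32 g/cm³

Porosity at depth: n = 0.43·exp(−0.312×2.4) = 0.43×0.4729 = 0.2034
Bulk density: ρ_b = (1−n)ρ_g + n·ρ_f = 0.7966×2.66 + 0.2034×1
       = 2.119 + 0.203 = 2.322 g/cm³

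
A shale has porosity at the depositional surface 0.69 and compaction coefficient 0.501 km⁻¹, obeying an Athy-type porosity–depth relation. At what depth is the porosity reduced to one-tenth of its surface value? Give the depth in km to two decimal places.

4.60 km

φ/φ₀ = 1/10 ⇒ exp(−c·z) = 1/10 ⇒ z = ln(10) / c
z = 2.3026 / 0.501 = 4.596 km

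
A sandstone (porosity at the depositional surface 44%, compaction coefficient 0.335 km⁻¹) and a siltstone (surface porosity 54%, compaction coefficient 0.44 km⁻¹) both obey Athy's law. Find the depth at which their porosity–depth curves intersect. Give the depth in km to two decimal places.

Set φ₀ₐ e^(−βₐZ) = φ₀ᵦ e^(−βᵦZ) ⇒ ln(φ₀ₐ/φ₀ᵦ) = (βₐ − βᵦ)·Z
Z = ln(0.44/0.54) / (0.335 − 0.44) = -0.2048 / -0.105 = 1.950 km

1.95 km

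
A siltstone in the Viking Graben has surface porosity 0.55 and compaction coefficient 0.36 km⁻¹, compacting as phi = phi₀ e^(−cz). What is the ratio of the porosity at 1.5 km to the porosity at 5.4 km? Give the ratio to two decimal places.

4.07

phi(z₁)/phi(z₂) = e^(−c·z₁)/e^(−c·z₂) = e^{c(z₂−z₁)}
= exp(0.36 × 3.9) = exp(1.404) = 4.0715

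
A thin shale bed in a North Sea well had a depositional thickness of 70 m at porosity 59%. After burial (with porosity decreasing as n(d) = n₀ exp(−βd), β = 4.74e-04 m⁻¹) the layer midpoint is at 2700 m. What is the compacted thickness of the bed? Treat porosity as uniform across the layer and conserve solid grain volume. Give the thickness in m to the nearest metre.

34 m

Working in km (1 km = 1000 m; β in km⁻¹ = β in m⁻¹ × 1000):
Porosity at 2.7 km: n = 0.59·exp(−0.474×2.7) = 0.1641
Solid-volume conservation: h(1−n) = h₀(1−n₀) ⇒ h = h₀·(1−n₀)/(1−n)
h = 0.07 × (1 − 0.59)/(1 − 0.1641) = 0.07 × 0.4905 = 0.0343 km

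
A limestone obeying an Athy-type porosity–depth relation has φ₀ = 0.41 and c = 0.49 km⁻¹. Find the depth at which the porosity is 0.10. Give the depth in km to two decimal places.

Invert Athy's law: d = ln(φ₀/φ) / c
d = ln(0.41/0.1) / 0.49 = ln(4.1) / 0.49 = 1.4110 / 0.49 = 2.880 km

2.88 km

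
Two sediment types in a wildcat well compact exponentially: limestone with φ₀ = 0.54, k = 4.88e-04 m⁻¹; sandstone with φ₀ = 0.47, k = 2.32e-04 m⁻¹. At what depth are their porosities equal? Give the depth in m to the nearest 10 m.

Working in km (1 km = 1000 m; k in km⁻¹ = k in m⁻¹ × 1000):
Set φ₀ₐ e^(−kₐz) = φ₀ᵦ e^(−kᵦz) ⇒ ln(φ₀ₐ/φ₀ᵦ) = (kₐ − kᵦ)·z
z = ln(0.54/0.47) / (0.488 − 0.232) = 0.1388 / 0.256 = 0.542 km

540 m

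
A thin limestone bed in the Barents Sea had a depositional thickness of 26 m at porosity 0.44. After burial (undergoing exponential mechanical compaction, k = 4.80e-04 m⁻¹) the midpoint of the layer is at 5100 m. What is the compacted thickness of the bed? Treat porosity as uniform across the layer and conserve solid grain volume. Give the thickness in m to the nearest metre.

Working in km (1 km = 1000 m; k in km⁻¹ = k in m⁻¹ × 1000):
Porosity at 5.1 km: φ = 0.44·exp(−0.48×5.1) = 0.0380
Solid-volume conservation: h(1−φ) = h₀(1−φ₀) ⇒ h = h₀·(1−φ₀)/(1−φ)
h = 0.026 × (1 − 0.44)/(1 − 0.0380) = 0.026 × 0.5821 = 0.0151 km

15 m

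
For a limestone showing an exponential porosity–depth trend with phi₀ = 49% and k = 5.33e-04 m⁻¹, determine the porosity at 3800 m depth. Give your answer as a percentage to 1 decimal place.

Working in km (1 km = 1000 m; k in km⁻¹ = k in m⁻¹ × 1000):
phi = phi₀·exp(−k·Z) = 0.49 × exp(−0.533 × 3.8) = 0.49 × exp(−2.025)
  = 0.49 × 0.1319 = 0.0647

6.5%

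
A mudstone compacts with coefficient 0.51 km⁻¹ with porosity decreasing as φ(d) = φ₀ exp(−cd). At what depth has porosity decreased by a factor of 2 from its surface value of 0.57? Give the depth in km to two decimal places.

1.36 km

φ/φ₀ = 1/2 ⇒ exp(−c·d) = 1/2 ⇒ d = ln(2) / c
d = 0.6931 / 0.51 = 1.359 km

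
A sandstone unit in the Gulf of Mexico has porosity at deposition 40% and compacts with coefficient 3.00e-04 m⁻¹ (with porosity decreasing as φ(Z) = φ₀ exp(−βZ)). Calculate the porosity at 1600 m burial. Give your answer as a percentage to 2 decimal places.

Working in km (1 km = 1000 m; β in km⁻¹ = β in m⁻¹ × 1000):
φ = φ₀·exp(−β·Z) = 0.4 × exp(−0.3 × 1.6) = 0.4 × exp(−0.48)
  = 0.4 × 0.6188 = 0.2475

24.75%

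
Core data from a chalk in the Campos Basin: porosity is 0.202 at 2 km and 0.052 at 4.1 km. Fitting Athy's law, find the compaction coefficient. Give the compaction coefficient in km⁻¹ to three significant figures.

0.646 km⁻¹

Athy: phi(z) = phi₀ e^(−βz) ⇒ phi₁/phi₂ = e^{β(z₂−z₁)} ⇒ β = ln(phi₁/phi₂)/(z₂−z₁)
β = ln(0.202/0.052) / (4.1 − 2) = ln(3.885) / 2.1 = 1.3570 / 2.1 = 0.6462 km⁻¹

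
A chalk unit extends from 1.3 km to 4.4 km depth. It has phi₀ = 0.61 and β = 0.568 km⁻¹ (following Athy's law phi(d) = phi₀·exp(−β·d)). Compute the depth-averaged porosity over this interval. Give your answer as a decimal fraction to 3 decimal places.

0.137

⟨phi⟩ = (1/(d₂−d₁)) ∫ phi₀ e^(−βd) dd = phi₀·(e^(−β·d₁) − e^(−β·d₂)) / (β·(d₂−d₁))
e^(−0.568×1.3) = 0.4779; e^(−0.568×4.4) = 0.0822
⟨phi⟩ = 0.61 × (0.4779 − 0.0822) / (0.568 × 3.1) = 0.61 × 0.2247 = 0.1371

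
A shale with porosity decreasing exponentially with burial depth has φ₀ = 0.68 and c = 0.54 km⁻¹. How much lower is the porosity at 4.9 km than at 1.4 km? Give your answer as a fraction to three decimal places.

φ(1.4) = 0.68·e^(−0.54×1.4) = 0.3193
φ(4.9) = 0.68·e^(−0.54×4.9) = 0.0482
Δφ = 0.3193 − 0.0482 = 0.2711

0.271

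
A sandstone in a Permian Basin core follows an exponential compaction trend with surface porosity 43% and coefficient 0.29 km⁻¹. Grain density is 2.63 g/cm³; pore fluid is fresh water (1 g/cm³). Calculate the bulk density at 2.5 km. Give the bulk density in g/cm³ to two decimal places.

Porosity at depth: phi = 0.43·exp(−0.29×2.5) = 0.43×0.4843 = 0.2083
Bulk density: ρ_b = (1−phi)ρ_g + phi·ρ_f = 0.7917×2.63 + 0.2083×1
       = 2.082 + 0.208 = 2.291 g/cm³

2.29 g/cm³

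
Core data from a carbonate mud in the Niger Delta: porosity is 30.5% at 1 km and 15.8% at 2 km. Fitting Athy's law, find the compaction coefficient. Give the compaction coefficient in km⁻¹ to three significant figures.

Athy: phi(z) = phi₀ e^(−kz) ⇒ phi₁/phi₂ = e^{k(z₂−z₁)} ⇒ k = ln(phi₁/phi₂)/(z₂−z₁)
k = ln(0.305/0.158) / (2 − 1) = ln(1.93) / 1 = 0.6577 / 1 = 0.6577 km⁻¹

0.658 km⁻¹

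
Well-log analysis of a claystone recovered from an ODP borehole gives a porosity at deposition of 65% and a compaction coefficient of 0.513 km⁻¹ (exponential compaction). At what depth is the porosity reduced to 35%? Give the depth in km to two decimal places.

1.21 km

Invert Athy's law: d = ln(φ₀/φ) / β
d = ln(0.65/0.35) / 0.513 = ln(1.857) / 0.513 = 0.6190 / 0.513 = 1.207 km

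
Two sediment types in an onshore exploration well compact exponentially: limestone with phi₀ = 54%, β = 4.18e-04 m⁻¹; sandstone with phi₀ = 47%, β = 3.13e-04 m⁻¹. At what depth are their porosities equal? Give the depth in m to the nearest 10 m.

1320 m

Working in km (1 km = 1000 m; β in km⁻¹ = β in m⁻¹ × 1000):
Set phi₀ₐ e^(−βₐZ) = phi₀ᵦ e^(−βᵦZ) ⇒ ln(phi₀ₐ/phi₀ᵦ) = (βₐ − βᵦ)·Z
Z = ln(0.54/0.47) / (0.418 − 0.313) = 0.1388 / 0.105 = 1.322 km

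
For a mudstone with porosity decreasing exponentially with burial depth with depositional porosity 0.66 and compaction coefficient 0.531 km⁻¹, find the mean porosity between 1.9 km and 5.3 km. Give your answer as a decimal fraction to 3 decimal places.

0.111

⟨n⟩ = (1/(z₂−z₁)) ∫ n₀ e^(−cz) dz = n₀·(e^(−c·z₁) − e^(−c·z₂)) / (c·(z₂−z₁))
e^(−0.531×1.9) = 0.3646; e^(−0.531×5.3) = 0.0599
⟨n⟩ = 0.66 × (0.3646 − 0.0599) / (0.531 × 3.4) = 0.66 × 0.1688 = 0.1114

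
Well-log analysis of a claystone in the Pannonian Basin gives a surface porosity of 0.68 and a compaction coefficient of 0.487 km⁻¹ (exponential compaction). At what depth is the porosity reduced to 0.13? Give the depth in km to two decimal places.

3.40 km

Invert Athy's law: Z = ln(φ₀/φ) / β
Z = ln(0.68/0.13) / 0.487 = ln(5.231) / 0.487 = 1.6546 / 0.487 = 3.397 km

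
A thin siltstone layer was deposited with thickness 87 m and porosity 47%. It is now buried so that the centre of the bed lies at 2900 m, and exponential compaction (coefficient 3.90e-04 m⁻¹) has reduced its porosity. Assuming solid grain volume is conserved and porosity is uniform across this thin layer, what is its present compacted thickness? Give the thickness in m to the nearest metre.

Working in km (1 km = 1000 m; c in km⁻¹ = c in m⁻¹ × 1000):
Porosity at 2.9 km: phi = 0.47·exp(−0.39×2.9) = 0.1517
Solid-volume conservation: h(1−phi) = h₀(1−phi₀) ⇒ h = h₀·(1−phi₀)/(1−phi)
h = 0.087 × (1 − 0.47)/(1 − 0.1517) = 0.087 × 0.6248 = 0.0544 km

54 m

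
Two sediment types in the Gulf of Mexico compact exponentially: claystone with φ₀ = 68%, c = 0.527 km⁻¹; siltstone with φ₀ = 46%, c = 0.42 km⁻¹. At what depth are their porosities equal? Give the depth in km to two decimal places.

3.65 km

Set φ₀ₐ e^(−cₐd) = φ₀ᵦ e^(−cᵦd) ⇒ ln(φ₀ₐ/φ₀ᵦ) = (cₐ − cᵦ)·d
d = ln(0.68/0.46) / (0.527 − 0.42) = 0.3909 / 0.107 = 3.653 km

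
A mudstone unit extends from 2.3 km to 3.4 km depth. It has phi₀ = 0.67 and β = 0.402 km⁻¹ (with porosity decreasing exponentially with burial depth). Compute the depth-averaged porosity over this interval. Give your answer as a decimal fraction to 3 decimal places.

⟨phi⟩ = (1/(d₂−d₁)) ∫ phi₀ e^(−βd) dd = phi₀·(e^(−β·d₁) − e^(−β·d₂)) / (β·(d₂−d₁))
e^(−0.402×2.3) = 0.3967; e^(−0.402×3.4) = 0.2549
⟨phi⟩ = 0.67 × (0.3967 − 0.2549) / (0.402 × 1.1) = 0.67 × 0.3206 = 0.2148

0.215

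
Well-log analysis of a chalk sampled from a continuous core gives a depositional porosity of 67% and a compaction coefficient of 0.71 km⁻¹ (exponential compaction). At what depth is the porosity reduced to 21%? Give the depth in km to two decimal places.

1.63 km

Invert Athy's law: Z = ln(φ₀/φ) / c
Z = ln(0.67/0.21) / 0.71 = ln(3.19) / 0.71 = 1.1602 / 0.71 = 1.634 km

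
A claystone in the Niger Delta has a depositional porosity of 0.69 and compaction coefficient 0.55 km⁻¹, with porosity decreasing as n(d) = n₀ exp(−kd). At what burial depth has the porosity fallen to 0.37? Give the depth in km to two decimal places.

1.13 km

Invert Athy's law: d = ln(n₀/n) / k
d = ln(0.69/0.37) / 0.55 = ln(1.865) / 0.55 = 0.6232 / 0.55 = 1.133 km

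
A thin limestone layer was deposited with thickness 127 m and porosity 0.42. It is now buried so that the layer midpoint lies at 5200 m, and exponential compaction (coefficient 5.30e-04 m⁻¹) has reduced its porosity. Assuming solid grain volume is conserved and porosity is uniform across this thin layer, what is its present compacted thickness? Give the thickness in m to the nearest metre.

76 m

Working in km (1 km = 1000 m; k in km⁻¹ = k in m⁻¹ × 1000):
Porosity at 5.2 km: phi = 0.42·exp(−0.53×5.2) = 0.0267
Solid-volume conservation: h(1−phi) = h₀(1−phi₀) ⇒ h = h₀·(1−phi₀)/(1−phi)
h = 0.127 × (1 − 0.42)/(1 − 0.0267) = 0.127 × 0.5959 = 0.0757 km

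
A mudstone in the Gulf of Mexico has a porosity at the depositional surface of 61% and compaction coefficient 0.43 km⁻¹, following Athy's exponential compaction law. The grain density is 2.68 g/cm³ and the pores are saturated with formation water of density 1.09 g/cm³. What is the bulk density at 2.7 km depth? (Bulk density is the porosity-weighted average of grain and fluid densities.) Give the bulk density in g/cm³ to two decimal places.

Porosity at depth: phi = 0.61·exp(−0.43×2.7) = 0.61×0.3132 = 0.1910
Bulk density: ρ_b = (1−phi)ρ_g + phi·ρ_f = 0.8090×2.68 + 0.1910×1.09
       = 2.168 + 0.208 = 2.376 g/cm³

2.38 g/cm³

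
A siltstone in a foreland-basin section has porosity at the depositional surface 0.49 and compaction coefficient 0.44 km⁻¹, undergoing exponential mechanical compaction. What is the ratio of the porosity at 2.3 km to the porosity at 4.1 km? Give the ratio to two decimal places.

φ(z₁)/φ(z₂) = e^(−c·z₁)/e^(−c·z₂) = e^{c(z₂−z₁)}
= exp(0.44 × 1.8) = exp(0.792) = 2.2078

2.21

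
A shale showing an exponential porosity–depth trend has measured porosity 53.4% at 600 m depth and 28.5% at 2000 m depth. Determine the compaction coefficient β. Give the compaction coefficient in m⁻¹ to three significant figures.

Working in km (1 km = 1000 m; β in km⁻¹ = β in m⁻¹ × 1000):
Athy: n(d) = n₀ e^(−βd) ⇒ n₁/n₂ = e^{β(d₂−d₁)} ⇒ β = ln(n₁/n₂)/(d₂−d₁)
β = ln(0.534/0.285) / (2 − 0.6) = ln(1.874) / 1.4 = 0.6279 / 1.4 = 0.4485 km⁻¹

0.000449 m⁻¹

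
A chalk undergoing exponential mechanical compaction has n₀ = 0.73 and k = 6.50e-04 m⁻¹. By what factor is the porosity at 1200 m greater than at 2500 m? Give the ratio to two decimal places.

2.33

Working in km (1 km = 1000 m; k in km⁻¹ = k in m⁻¹ × 1000):
n(z₁)/n(z₂) = e^(−k·z₁)/e^(−k·z₂) = e^{k(z₂−z₁)}
= exp(0.65 × 1.3) = exp(0.845) = 2.3280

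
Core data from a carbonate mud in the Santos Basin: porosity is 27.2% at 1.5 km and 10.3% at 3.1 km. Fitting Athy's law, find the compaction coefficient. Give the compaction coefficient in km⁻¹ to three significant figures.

Athy: φ(Z) = φ₀ e^(−kZ) ⇒ φ₁/φ₂ = e^{k(Z₂−Z₁)} ⇒ k = ln(φ₁/φ₂)/(Z₂−Z₁)
k = ln(0.272/0.103) / (3.1 − 1.5) = ln(2.641) / 1.6 = 0.9711 / 1.6 = 0.6069 km⁻¹

0.607 km⁻¹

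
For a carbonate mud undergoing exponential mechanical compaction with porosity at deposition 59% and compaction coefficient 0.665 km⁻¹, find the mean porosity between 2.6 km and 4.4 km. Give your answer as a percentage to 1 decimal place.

⟨phi⟩ = (1/(Z₂−Z₁)) ∫ phi₀ e^(−βZ) dZ = phi₀·(e^(−β·Z₁) − e^(−β·Z₂)) / (β·(Z₂−Z₁))
e^(−0.665×2.6) = 0.1775; e^(−0.665×4.4) = 0.0536
⟨phi⟩ = 0.59 × (0.1775 − 0.0536) / (0.665 × 1.8) = 0.59 × 0.1035 = 0.0610

6.1%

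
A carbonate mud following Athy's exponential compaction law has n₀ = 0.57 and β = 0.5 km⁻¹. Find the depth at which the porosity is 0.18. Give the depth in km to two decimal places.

Invert Athy's law: Z = ln(n₀/n) / β
Z = ln(0.57/0.18) / 0.5 = ln(3.167) / 0.5 = 1.1527 / 0.5 = 2.305 km

2.31 km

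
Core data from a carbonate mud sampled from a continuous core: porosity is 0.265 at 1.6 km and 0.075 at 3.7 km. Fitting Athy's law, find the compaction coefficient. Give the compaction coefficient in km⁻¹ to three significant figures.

0.601 km⁻¹

Athy: phi(Z) = phi₀ e^(−cZ) ⇒ phi₁/phi₂ = e^{c(Z₂−Z₁)} ⇒ c = ln(phi₁/phi₂)/(Z₂−Z₁)
c = ln(0.265/0.075) / (3.7 − 1.6) = ln(3.533) / 2.1 = 1.2622 / 2.1 = 0.6011 km⁻¹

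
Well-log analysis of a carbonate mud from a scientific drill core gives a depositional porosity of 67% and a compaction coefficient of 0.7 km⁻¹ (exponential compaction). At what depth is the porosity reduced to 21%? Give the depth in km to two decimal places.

Invert Athy's law: z = ln(φ₀/φ) / c
z = ln(0.67/0.21) / 0.7 = ln(3.19) / 0.7 = 1.1602 / 0.7 = 1.657 km

1.66 km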